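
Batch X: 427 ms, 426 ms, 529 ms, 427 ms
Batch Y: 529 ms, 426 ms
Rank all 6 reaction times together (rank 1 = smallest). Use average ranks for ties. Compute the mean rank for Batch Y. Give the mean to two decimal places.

Sorted (ascending): 426, 426, 427, 427, 529, 529
The 2 values of 426 occupy positions 1–2 → average rank (1+2)/2 = 1.5.
The 2 values of 427 occupy positions 3–4 → average rank (3+4)/2 = 3.5.
The 2 values of 529 occupy positions 5–6 → average rank (5+6)/2 = 5.5.
Batch Y values → pooled ranks: 529→5.5, 426→1.5
Mean rank = (5.5 + 1.5) / 2 = 3.50

3.50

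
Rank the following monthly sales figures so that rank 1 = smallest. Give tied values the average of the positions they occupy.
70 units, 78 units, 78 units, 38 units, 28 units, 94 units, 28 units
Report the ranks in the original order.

4, 5.5, 5.5, 3, 1.5, 7, 1.5

Sorted (ascending): 28, 28, 38, 70, 78, 78, 94
The 2 values of 28 occupy positions 1–2 → average rank (1+2)/2 = 1.5.
The 2 values of 78 occupy positions 5–6 → average rank (5+6)/2 = 5.5.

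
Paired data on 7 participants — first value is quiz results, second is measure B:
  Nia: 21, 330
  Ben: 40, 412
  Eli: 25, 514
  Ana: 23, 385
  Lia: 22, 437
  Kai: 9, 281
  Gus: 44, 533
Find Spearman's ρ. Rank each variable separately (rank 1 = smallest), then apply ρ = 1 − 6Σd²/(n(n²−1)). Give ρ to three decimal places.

0.821

Ranks of variable 1: 2, 6, 5, 4, 3, 1, 7
Ranks of variable 2: 2, 4, 6, 3, 5, 1, 7
d = r₁ − r₂: 0, 2, -1, 1, -2, 0, 0
d²: 0, 4, 1, 1, 4, 0, 0; Σd² = 10
ρ = 1 − 6·10/(7·48) = 1 − 60/336 = 0.821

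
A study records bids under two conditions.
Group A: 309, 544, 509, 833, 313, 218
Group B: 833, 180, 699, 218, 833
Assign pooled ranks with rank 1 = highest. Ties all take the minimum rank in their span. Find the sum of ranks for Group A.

Sorted (descending): 833, 833, 833, 699, 544, 509, 313, 309, 218, 218, 180
The 3 values of 833 occupy positions 1–3 → each gets rank 1.
The 2 values of 218 occupy positions 9–10 → each gets rank 9.
Group A values → pooled ranks: 309→8, 544→5, 509→6, 833→1, 313→7, 218→9
Rank sum = 8 + 5 + 6 + 1 + 7 + 9 = 36

36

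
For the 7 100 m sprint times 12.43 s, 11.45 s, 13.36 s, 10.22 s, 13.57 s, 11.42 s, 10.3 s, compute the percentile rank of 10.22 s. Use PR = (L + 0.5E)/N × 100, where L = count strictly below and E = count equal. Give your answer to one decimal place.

N = 7.
Strictly below 10.22: 0. Equal to 10.22: 1.
PR = (0 + 0.5·1)/7 × 100 = 7.1

7.1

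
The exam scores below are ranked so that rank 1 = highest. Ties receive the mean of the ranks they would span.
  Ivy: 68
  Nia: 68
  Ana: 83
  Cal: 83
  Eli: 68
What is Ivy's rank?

Sorted (descending): 83, 83, 68, 68, 68
The 2 values of 83 occupy positions 1–2 → average rank (1+2)/2 = 1.5.
The 3 values of 68 occupy positions 3–5 → average rank 4.
Ivy has value 68 → rank 4.

4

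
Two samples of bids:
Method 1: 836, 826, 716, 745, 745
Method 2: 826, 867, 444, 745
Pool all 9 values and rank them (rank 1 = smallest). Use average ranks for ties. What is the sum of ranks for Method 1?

Sorted (ascending): 444, 716, 745, 745, 745, 826, 826, 836, 867
The 3 values of 745 occupy positions 3–5 → average rank 4.
The 2 values of 826 occupy positions 6–7 → average rank (6+7)/2 = 6.5.
Method 1 values → pooled ranks: 836→8, 826→6.5, 716→2, 745→4, 745→4
Rank sum = 8 + 6.5 + 2 + 4 + 4 = 24.5

24.5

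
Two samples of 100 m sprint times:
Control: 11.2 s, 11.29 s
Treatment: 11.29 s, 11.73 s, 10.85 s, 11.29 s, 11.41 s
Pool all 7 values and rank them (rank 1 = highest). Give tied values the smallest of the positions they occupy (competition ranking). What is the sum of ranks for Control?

9

Sorted (descending): 11.73, 11.41, 11.29, 11.29, 11.29, 11.2, 10.85
The 3 values of 11.29 occupy positions 3–5 → each gets rank 3.
Control values → pooled ranks: 11.2→6, 11.29→3
Rank sum = 6 + 3 = 9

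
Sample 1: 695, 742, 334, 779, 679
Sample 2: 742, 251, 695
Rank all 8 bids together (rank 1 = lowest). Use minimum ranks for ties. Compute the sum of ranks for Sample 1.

Sorted (ascending): 251, 334, 679, 695, 695, 742, 742, 779
The 2 values of 695 occupy positions 4–5 → each gets rank 4.
The 2 values of 742 occupy positions 6–7 → each gets rank 6.
Sample 1 values → pooled ranks: 695→4, 742→6, 334→2, 779→8, 679→3
Rank sum = 4 + 6 + 2 + 8 + 3 = 23

23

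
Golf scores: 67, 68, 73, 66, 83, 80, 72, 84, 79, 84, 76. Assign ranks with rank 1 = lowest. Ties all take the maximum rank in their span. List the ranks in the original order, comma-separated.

Sorted (ascending): 66, 67, 68, 72, 73, 76, 79, 80, 83, 84, 84
The 2 values of 84 occupy positions 10–11 → each gets rank 11.

2, 3, 5, 1, 9, 8, 4, 11, 7, 11, 6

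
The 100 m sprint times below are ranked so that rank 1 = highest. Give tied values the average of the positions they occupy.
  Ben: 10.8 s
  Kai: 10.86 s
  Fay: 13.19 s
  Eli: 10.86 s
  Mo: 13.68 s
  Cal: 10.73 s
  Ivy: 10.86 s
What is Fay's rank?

Sorted (descending): 13.68, 13.19, 10.86, 10.86, 10.86, 10.8, 10.73
The 3 values of 10.86 occupy positions 3–5 → average rank 4.
Fay has value 13.19 s → rank 2.

2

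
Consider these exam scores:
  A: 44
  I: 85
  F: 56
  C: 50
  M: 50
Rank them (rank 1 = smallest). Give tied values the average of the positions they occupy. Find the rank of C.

Sorted (ascending): 44, 50, 50, 56, 85
The 2 values of 50 occupy positions 2–3 → average rank (2+3)/2 = 2.5.
C has value 50 → rank 2.5.

2.5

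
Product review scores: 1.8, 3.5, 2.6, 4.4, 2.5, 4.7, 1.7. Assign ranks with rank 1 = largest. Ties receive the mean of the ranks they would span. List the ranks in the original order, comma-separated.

Sorted (descending): 4.7, 4.4, 3.5, 2.6, 2.5, 1.8, 1.7
No ties — each value takes its position as its rank.

6, 3, 4, 2, 5, 1, 7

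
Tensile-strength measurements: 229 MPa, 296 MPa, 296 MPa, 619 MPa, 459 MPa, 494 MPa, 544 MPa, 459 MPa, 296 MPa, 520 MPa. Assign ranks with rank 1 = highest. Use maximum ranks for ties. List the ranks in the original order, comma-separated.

Sorted (descending): 619, 544, 520, 494, 459, 459, 296, 296, 296, 229
The 2 values of 459 occupy positions 5–6 → each gets rank 6.
The 3 values of 296 occupy positions 7–9 → each gets rank 9.

10, 9, 9, 1, 6, 4, 2, 6, 9, 3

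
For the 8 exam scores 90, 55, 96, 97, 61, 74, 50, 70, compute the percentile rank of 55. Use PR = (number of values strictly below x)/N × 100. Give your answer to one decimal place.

12.5

N = 8.
Strictly below 55: 1. Equal to 55: 1.
PR = 1/8 × 100 = 12.5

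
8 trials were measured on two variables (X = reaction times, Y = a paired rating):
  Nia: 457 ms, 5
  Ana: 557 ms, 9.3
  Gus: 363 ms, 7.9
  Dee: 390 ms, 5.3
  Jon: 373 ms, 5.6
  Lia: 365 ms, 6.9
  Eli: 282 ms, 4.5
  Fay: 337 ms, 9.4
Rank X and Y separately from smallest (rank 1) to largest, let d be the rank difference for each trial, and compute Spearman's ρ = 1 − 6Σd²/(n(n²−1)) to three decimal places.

0.024

Ranks of variable 1: 7, 8, 3, 6, 5, 4, 1, 2
Ranks of variable 2: 2, 7, 6, 3, 4, 5, 1, 8
d = r₁ − r₂: 5, 1, -3, 3, 1, -1, 0, -6
d²: 25, 1, 9, 9, 1, 1, 0, 36; Σd² = 82
ρ = 1 − 6·82/(8·63) = 1 − 492/504 = 0.024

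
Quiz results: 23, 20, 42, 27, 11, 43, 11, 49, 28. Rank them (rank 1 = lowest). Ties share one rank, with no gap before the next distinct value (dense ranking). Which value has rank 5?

28

Sorted (ascending): 11, 11, 20, 23, 27, 28, 42, 43, 49
The 2 values of 11 share dense rank 1.
Remaining distinct values take the next consecutive integers.
Rank 5 → value 28.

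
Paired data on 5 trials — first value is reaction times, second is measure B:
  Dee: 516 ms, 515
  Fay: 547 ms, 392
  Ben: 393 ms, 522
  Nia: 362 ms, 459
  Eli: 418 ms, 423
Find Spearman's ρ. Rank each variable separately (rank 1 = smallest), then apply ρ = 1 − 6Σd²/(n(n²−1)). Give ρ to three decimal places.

-0.500

Ranks of variable 1: 4, 5, 2, 1, 3
Ranks of variable 2: 4, 1, 5, 3, 2
d = r₁ − r₂: 0, 4, -3, -2, 1
d²: 0, 16, 9, 4, 1; Σd² = 30
ρ = 1 − 6·30/(5·24) = 1 − 180/120 = -0.500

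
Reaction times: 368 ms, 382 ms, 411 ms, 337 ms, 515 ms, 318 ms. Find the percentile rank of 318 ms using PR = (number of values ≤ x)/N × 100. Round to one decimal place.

N = 6.
Strictly below 318: 0. Equal to 318: 1.
PR = 1/6 × 100 = 16.7

16.7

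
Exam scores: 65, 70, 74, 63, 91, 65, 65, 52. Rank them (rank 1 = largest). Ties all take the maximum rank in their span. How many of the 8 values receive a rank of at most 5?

Sorted (descending): 91, 74, 70, 65, 65, 65, 63, 52
The 3 values of 65 occupy positions 4–6 → each gets rank 6.
Ranks ≤ 5: {1, 2, 3} → 3 values.

3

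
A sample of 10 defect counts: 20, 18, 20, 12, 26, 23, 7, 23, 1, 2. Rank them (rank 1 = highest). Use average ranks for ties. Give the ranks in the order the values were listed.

4.5, 6, 4.5, 7, 1, 2.5, 8, 2.5, 10, 9

Sorted (descending): 26, 23, 23, 20, 20, 18, 12, 7, 2, 1
The 2 values of 23 occupy positions 2–3 → average rank (2+3)/2 = 2.5.
The 2 values of 20 occupy positions 4–5 → average rank (4+5)/2 = 4.5.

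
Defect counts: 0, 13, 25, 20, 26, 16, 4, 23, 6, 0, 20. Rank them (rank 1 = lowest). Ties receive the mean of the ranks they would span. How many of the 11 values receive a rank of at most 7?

Sorted (ascending): 0, 0, 4, 6, 13, 16, 20, 20, 23, 25, 26
The 2 values of 0 occupy positions 1–2 → average rank (1+2)/2 = 1.5.
The 2 values of 20 occupy positions 7–8 → average rank (7+8)/2 = 7.5.
Ranks ≤ 7: {1.5, 1.5, 3, 4, 5, 6} → 6 values.

6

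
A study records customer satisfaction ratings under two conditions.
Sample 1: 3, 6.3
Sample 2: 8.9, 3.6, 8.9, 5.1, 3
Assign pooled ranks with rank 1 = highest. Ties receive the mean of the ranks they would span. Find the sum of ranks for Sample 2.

18.5

Sorted (descending): 8.9, 8.9, 6.3, 5.1, 3.6, 3, 3
The 2 values of 8.9 occupy positions 1–2 → average rank (1+2)/2 = 1.5.
The 2 values of 3 occupy positions 6–7 → average rank (6+7)/2 = 6.5.
Sample 2 values → pooled ranks: 8.9→1.5, 3.6→5, 8.9→1.5, 5.1→4, 3→6.5
Rank sum = 1.5 + 5 + 1.5 + 4 + 6.5 = 18.5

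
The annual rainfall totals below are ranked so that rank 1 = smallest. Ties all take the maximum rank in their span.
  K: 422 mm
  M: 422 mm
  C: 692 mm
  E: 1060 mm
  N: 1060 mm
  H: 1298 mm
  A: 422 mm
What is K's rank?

3

Sorted (ascending): 422, 422, 422, 692, 1060, 1060, 1298
The 3 values of 422 occupy positions 1–3 → each gets rank 3.
The 2 values of 1060 occupy positions 5–6 → each gets rank 6.
K has value 422 mm → rank 3.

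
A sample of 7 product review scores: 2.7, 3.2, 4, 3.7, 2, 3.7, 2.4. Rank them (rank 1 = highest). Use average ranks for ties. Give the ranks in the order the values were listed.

5, 4, 1, 2.5, 7, 2.5, 6

Sorted (descending): 4, 3.7, 3.7, 3.2, 2.7, 2.4, 2
The 2 values of 3.7 occupy positions 2–3 → average rank (2+3)/2 = 2.5.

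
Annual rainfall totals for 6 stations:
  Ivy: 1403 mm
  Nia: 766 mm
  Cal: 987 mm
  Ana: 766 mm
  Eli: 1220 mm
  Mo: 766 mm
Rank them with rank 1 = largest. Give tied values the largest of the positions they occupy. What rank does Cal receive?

Sorted (descending): 1403, 1220, 987, 766, 766, 766
The 3 values of 766 occupy positions 4–6 → each gets rank 6.
Cal has value 987 mm → rank 3.

3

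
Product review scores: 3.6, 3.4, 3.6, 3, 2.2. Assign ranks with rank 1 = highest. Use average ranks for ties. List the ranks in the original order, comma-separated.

Sorted (descending): 3.6, 3.6, 3.4, 3, 2.2
The 2 values of 3.6 occupy positions 1–2 → average rank (1+2)/2 = 1.5.

1.5, 3, 1.5, 4, 5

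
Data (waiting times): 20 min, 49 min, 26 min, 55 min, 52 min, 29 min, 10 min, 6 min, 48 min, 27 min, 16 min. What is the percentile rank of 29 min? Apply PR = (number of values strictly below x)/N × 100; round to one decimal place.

N = 11.
Strictly below 29: 6. Equal to 29: 1.
PR = 6/11 × 100 = 54.5

54.5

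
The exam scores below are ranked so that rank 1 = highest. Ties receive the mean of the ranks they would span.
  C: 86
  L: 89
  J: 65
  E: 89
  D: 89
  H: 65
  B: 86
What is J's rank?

Sorted (descending): 89, 89, 89, 86, 86, 65, 65
The 3 values of 89 occupy positions 1–3 → average rank 2.
The 2 values of 86 occupy positions 4–5 → average rank (4+5)/2 = 4.5.
The 2 values of 65 occupy positions 6–7 → average rank (6+7)/2 = 6.5.
J has value 65 → rank 6.5.

6.5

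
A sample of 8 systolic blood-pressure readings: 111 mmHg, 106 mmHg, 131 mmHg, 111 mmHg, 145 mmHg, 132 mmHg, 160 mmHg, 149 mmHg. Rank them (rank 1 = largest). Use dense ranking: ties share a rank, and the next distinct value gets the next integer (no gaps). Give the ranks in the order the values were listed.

6, 7, 5, 6, 3, 4, 1, 2

Sorted (descending): 160, 149, 145, 132, 131, 111, 111, 106
The 2 values of 111 share dense rank 6.
Remaining distinct values take the next consecutive integers.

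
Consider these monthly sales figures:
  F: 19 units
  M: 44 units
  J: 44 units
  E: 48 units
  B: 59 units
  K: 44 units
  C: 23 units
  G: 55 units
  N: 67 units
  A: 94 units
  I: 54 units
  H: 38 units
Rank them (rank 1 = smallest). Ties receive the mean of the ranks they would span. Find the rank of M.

Sorted (ascending): 19, 23, 38, 44, 44, 44, 48, 54, 55, 59, 67, 94
The 3 values of 44 occupy positions 4–6 → average rank 5.
M has value 44 units → rank 5.

5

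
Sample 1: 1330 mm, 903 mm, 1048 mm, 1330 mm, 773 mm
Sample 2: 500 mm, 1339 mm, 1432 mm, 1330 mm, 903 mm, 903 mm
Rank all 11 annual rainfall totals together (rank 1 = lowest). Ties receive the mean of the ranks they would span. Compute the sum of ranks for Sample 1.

28

Sorted (ascending): 500, 773, 903, 903, 903, 1048, 1330, 1330, 1330, 1339, 1432
The 3 values of 903 occupy positions 3–5 → average rank 4.
The 3 values of 1330 occupy positions 7–9 → average rank 8.
Sample 1 values → pooled ranks: 1330→8, 903→4, 1048→6, 1330→8, 773→2
Rank sum = 8 + 4 + 6 + 8 + 2 = 28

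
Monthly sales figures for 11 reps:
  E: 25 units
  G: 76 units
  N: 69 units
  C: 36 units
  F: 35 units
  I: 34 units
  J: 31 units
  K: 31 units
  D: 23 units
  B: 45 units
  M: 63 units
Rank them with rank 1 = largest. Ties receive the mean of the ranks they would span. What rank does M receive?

Sorted (descending): 76, 69, 63, 45, 36, 35, 34, 31, 31, 25, 23
The 2 values of 31 occupy positions 8–9 → average rank (8+9)/2 = 8.5.
M has value 63 units → rank 3.

3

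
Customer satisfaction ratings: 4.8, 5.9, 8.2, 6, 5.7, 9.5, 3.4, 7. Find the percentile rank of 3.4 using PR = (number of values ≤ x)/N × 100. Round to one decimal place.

12.5

N = 8.
Strictly below 3.4: 0. Equal to 3.4: 1.
PR = 1/8 × 100 = 12.5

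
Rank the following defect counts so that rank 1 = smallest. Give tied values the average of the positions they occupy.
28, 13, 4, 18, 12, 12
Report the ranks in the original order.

Sorted (ascending): 4, 12, 12, 13, 18, 28
The 2 values of 12 occupy positions 2–3 → average rank (2+3)/2 = 2.5.

6, 4, 1, 5, 2.5, 2.5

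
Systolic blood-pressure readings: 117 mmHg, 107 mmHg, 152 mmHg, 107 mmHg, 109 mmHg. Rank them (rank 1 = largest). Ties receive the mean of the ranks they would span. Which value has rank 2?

117

Sorted (descending): 152, 117, 109, 107, 107
The 2 values of 107 occupy positions 4–5 → average rank (4+5)/2 = 4.5.
Rank 2 → value 117.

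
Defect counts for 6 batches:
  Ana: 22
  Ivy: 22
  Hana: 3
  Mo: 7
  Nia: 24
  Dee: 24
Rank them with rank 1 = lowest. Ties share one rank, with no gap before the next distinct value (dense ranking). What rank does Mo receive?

Sorted (ascending): 3, 7, 22, 22, 24, 24
The 2 values of 22 share dense rank 3.
The 2 values of 24 share dense rank 4.
Remaining distinct values take the next consecutive integers.
Mo has value 7 → rank 2.

2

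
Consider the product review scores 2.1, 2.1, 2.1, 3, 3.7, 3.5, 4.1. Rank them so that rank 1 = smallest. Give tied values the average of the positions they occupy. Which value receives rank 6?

Sorted (ascending): 2.1, 2.1, 2.1, 3, 3.5, 3.7, 4.1
The 3 values of 2.1 occupy positions 1–3 → average rank 2.
Rank 6 → value 3.7.

3.7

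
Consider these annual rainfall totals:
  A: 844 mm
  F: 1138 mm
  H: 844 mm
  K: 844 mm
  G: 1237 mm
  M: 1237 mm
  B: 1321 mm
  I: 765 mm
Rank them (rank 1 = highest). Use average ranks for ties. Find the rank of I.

8

Sorted (descending): 1321, 1237, 1237, 1138, 844, 844, 844, 765
The 2 values of 1237 occupy positions 2–3 → average rank (2+3)/2 = 2.5.
The 3 values of 844 occupy positions 5–7 → average rank 6.
I has value 765 mm → rank 8.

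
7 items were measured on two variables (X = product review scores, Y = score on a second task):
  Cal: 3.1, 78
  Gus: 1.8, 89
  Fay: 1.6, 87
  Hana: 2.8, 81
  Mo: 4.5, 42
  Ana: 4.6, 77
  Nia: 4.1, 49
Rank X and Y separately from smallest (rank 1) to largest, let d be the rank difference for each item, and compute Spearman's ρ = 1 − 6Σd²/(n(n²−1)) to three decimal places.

Ranks of variable 1: 4, 2, 1, 3, 6, 7, 5
Ranks of variable 2: 4, 7, 6, 5, 1, 3, 2
d = r₁ − r₂: 0, -5, -5, -2, 5, 4, 3
d²: 0, 25, 25, 4, 25, 16, 9; Σd² = 104
ρ = 1 − 6·104/(7·48) = 1 − 624/336 = -0.857

-0.857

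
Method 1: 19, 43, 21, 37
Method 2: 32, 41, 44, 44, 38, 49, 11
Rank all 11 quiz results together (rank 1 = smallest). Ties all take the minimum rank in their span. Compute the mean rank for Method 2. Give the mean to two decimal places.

Sorted (ascending): 11, 19, 21, 32, 37, 38, 41, 43, 44, 44, 49
The 2 values of 44 occupy positions 9–10 → each gets rank 9.
Method 2 values → pooled ranks: 32→4, 41→7, 44→9, 44→9, 38→6, 49→11, 11→1
Mean rank = (4 + 7 + 9 + 9 + 6 + 11 + 1) / 7 = 6.71

6.71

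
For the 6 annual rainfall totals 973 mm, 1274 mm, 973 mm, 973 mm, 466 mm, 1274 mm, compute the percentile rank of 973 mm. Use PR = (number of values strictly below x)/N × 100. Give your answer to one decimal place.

16.7

N = 6.
Strictly below 973: 1. Equal to 973: 3.
PR = 1/6 × 100 = 16.7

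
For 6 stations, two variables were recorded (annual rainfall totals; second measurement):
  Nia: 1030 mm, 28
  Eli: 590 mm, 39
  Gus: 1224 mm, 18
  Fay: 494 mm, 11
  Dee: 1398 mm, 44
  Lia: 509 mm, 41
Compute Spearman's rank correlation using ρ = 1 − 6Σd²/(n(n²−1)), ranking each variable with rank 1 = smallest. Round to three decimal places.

0.429

Ranks of variable 1: 4, 3, 5, 1, 6, 2
Ranks of variable 2: 3, 4, 2, 1, 6, 5
d = r₁ − r₂: 1, -1, 3, 0, 0, -3
d²: 1, 1, 9, 0, 0, 9; Σd² = 20
ρ = 1 − 6·20/(6·35) = 1 − 120/210 = 0.429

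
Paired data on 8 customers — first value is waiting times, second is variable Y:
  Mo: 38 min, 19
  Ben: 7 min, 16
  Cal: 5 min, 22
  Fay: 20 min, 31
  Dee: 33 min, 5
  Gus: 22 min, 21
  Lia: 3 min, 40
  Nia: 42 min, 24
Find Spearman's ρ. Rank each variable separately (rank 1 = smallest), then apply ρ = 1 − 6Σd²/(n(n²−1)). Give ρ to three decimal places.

-0.357

Ranks of variable 1: 7, 3, 2, 4, 6, 5, 1, 8
Ranks of variable 2: 3, 2, 5, 7, 1, 4, 8, 6
d = r₁ − r₂: 4, 1, -3, -3, 5, 1, -7, 2
d²: 16, 1, 9, 9, 25, 1, 49, 4; Σd² = 114
ρ = 1 − 6·114/(8·63) = 1 − 684/504 = -0.357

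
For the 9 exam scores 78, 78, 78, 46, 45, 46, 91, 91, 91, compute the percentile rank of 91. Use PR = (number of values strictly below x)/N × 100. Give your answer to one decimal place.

N = 9.
Strictly below 91: 6. Equal to 91: 3.
PR = 6/9 × 100 = 66.7

66.7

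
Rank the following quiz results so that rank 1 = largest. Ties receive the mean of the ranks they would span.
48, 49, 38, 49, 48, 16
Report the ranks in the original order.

Sorted (descending): 49, 49, 48, 48, 38, 16
The 2 values of 49 occupy positions 1–2 → average rank (1+2)/2 = 1.5.
The 2 values of 48 occupy positions 3–4 → average rank (3+4)/2 = 3.5.

3.5, 1.5, 5, 1.5, 3.5, 6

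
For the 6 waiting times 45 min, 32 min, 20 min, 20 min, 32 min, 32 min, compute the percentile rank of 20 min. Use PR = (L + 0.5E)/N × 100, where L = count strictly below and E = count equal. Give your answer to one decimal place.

N = 6.
Strictly below 20: 0. Equal to 20: 2.
PR = (0 + 0.5·2)/6 × 100 = 16.7

16.7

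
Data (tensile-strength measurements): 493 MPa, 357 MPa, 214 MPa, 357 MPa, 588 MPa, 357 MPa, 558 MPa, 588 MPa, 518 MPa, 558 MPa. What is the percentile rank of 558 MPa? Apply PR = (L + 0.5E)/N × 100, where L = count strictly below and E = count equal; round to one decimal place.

70.0

N = 10.
Strictly below 558: 6. Equal to 558: 2.
PR = (6 + 0.5·2)/10 × 100 = 70.0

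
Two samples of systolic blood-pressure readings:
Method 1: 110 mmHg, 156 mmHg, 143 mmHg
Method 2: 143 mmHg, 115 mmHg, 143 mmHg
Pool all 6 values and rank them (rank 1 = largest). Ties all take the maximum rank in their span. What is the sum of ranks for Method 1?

11

Sorted (descending): 156, 143, 143, 143, 115, 110
The 3 values of 143 occupy positions 2–4 → each gets rank 4.
Method 1 values → pooled ranks: 110→6, 156→1, 143→4
Rank sum = 6 + 1 + 4 = 11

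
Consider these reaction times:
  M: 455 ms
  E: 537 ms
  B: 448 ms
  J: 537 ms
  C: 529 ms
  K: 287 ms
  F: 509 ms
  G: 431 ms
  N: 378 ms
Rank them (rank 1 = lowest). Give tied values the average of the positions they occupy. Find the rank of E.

8.5

Sorted (ascending): 287, 378, 431, 448, 455, 509, 529, 537, 537
The 2 values of 537 occupy positions 8–9 → average rank (8+9)/2 = 8.5.
E has value 537 ms → rank 8.5.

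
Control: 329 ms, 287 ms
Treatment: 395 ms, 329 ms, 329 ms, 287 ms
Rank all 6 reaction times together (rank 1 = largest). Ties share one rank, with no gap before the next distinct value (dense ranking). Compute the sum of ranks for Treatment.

8

Sorted (descending): 395, 329, 329, 329, 287, 287
The 3 values of 329 share dense rank 2.
The 2 values of 287 share dense rank 3.
Remaining distinct values take the next consecutive integers.
Treatment values → pooled ranks: 395→1, 329→2, 329→2, 287→3
Rank sum = 1 + 2 + 2 + 3 = 8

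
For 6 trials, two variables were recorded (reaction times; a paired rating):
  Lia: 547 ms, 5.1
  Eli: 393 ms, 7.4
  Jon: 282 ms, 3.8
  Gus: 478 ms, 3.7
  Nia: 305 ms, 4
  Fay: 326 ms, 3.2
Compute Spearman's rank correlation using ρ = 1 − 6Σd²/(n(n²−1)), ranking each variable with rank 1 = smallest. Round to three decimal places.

0.257

Ranks of variable 1: 6, 4, 1, 5, 2, 3
Ranks of variable 2: 5, 6, 3, 2, 4, 1
d = r₁ − r₂: 1, -2, -2, 3, -2, 2
d²: 1, 4, 4, 9, 4, 4; Σd² = 26
ρ = 1 − 6·26/(6·35) = 1 − 156/210 = 0.257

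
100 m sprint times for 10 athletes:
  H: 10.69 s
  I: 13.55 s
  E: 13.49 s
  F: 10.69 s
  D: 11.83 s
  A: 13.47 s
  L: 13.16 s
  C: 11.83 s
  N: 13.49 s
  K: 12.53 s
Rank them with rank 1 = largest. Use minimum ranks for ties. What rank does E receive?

2

Sorted (descending): 13.55, 13.49, 13.49, 13.47, 13.16, 12.53, 11.83, 11.83, 10.69, 10.69
The 2 values of 13.49 occupy positions 2–3 → each gets rank 2.
The 2 values of 11.83 occupy positions 7–8 → each gets rank 7.
The 2 values of 10.69 occupy positions 9–10 → each gets rank 9.
E has value 13.49 s → rank 2.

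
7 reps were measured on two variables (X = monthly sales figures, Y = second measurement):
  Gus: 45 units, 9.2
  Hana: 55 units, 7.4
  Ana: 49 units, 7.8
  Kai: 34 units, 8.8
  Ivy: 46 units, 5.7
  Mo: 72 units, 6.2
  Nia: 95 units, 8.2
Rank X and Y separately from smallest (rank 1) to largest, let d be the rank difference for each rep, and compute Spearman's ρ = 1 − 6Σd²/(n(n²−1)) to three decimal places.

-0.393

Ranks of variable 1: 2, 5, 4, 1, 3, 6, 7
Ranks of variable 2: 7, 3, 4, 6, 1, 2, 5
d = r₁ − r₂: -5, 2, 0, -5, 2, 4, 2
d²: 25, 4, 0, 25, 4, 16, 4; Σd² = 78
ρ = 1 − 6·78/(7·48) = 1 − 468/336 = -0.393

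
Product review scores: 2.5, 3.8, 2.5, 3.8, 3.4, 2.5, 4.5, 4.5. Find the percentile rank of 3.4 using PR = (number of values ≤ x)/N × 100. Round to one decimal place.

N = 8.
Strictly below 3.4: 3. Equal to 3.4: 1.
PR = 4/8 × 100 = 50.0

50.0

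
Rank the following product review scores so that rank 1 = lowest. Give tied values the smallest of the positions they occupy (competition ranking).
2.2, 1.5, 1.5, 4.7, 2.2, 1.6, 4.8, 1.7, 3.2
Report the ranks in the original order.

5, 1, 1, 8, 5, 3, 9, 4, 7

Sorted (ascending): 1.5, 1.5, 1.6, 1.7, 2.2, 2.2, 3.2, 4.7, 4.8
The 2 values of 1.5 occupy positions 1–2 → each gets rank 1.
The 2 values of 2.2 occupy positions 5–6 → each gets rank 5.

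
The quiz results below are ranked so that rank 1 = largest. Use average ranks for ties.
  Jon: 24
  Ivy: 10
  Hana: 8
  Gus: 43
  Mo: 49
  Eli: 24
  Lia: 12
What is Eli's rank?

Sorted (descending): 49, 43, 24, 24, 12, 10, 8
The 2 values of 24 occupy positions 3–4 → average rank (3+4)/2 = 3.5.
Eli has value 24 → rank 3.5.

3.5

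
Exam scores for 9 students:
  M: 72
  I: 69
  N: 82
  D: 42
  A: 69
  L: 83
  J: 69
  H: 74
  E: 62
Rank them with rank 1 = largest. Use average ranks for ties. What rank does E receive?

Sorted (descending): 83, 82, 74, 72, 69, 69, 69, 62, 42
The 3 values of 69 occupy positions 5–7 → average rank 6.
E has value 62 → rank 8.

8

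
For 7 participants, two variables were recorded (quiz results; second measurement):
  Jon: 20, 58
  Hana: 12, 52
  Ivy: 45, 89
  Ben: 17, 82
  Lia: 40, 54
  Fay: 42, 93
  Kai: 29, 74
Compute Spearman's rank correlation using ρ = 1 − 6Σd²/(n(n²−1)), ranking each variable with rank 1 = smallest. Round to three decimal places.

Ranks of variable 1: 3, 1, 7, 2, 5, 6, 4
Ranks of variable 2: 3, 1, 6, 5, 2, 7, 4
d = r₁ − r₂: 0, 0, 1, -3, 3, -1, 0
d²: 0, 0, 1, 9, 9, 1, 0; Σd² = 20
ρ = 1 − 6·20/(7·48) = 1 − 120/336 = 0.643

0.643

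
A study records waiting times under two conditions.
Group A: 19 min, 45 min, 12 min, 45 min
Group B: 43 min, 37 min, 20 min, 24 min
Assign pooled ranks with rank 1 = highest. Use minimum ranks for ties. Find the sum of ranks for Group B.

Sorted (descending): 45, 45, 43, 37, 24, 20, 19, 12
The 2 values of 45 occupy positions 1–2 → each gets rank 1.
Group B values → pooled ranks: 43→3, 37→4, 20→6, 24→5
Rank sum = 3 + 4 + 6 + 5 = 18

18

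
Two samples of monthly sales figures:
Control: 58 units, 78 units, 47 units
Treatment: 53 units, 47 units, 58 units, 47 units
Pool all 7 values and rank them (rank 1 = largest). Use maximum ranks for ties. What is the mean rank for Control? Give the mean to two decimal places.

Sorted (descending): 78, 58, 58, 53, 47, 47, 47
The 2 values of 58 occupy positions 2–3 → each gets rank 3.
The 3 values of 47 occupy positions 5–7 → each gets rank 7.
Control values → pooled ranks: 58→3, 78→1, 47→7
Mean rank = (3 + 1 + 7) / 3 = 3.67

3.67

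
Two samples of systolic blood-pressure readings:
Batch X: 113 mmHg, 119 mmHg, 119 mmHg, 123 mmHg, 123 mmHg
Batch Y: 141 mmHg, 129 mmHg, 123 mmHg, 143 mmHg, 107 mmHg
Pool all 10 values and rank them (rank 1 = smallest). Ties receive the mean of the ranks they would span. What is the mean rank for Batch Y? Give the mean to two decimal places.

Sorted (ascending): 107, 113, 119, 119, 123, 123, 123, 129, 141, 143
The 2 values of 119 occupy positions 3–4 → average rank (3+4)/2 = 3.5.
The 3 values of 123 occupy positions 5–7 → average rank 6.
Batch Y values → pooled ranks: 141→9, 129→8, 123→6, 143→10, 107→1
Mean rank = (9 + 8 + 6 + 10 + 1) / 5 = 6.80

6.80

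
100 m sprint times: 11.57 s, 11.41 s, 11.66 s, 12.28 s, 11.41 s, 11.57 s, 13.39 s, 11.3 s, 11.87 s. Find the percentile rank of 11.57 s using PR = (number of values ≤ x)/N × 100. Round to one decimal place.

55.6

N = 9.
Strictly below 11.57: 3. Equal to 11.57: 2.
PR = 5/9 × 100 = 55.6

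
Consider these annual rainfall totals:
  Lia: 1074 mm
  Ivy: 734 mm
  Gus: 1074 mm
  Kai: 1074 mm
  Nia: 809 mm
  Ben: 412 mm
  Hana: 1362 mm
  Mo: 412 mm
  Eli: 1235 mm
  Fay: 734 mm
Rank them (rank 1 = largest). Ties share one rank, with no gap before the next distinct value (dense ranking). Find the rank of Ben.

Sorted (descending): 1362, 1235, 1074, 1074, 1074, 809, 734, 734, 412, 412
The 3 values of 1074 share dense rank 3.
The 2 values of 734 share dense rank 5.
The 2 values of 412 share dense rank 6.
Remaining distinct values take the next consecutive integers.
Ben has value 412 mm → rank 6.

6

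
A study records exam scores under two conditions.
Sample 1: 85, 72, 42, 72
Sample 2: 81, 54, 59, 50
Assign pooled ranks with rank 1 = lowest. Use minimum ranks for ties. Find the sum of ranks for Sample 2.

Sorted (ascending): 42, 50, 54, 59, 72, 72, 81, 85
The 2 values of 72 occupy positions 5–6 → each gets rank 5.
Sample 2 values → pooled ranks: 81→7, 54→3, 59→4, 50→2
Rank sum = 7 + 3 + 4 + 2 = 16

16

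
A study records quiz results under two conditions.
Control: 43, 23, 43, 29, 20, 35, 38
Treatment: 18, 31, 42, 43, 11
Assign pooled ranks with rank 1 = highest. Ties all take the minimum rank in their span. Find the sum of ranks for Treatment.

Sorted (descending): 43, 43, 43, 42, 38, 35, 31, 29, 23, 20, 18, 11
The 3 values of 43 occupy positions 1–3 → each gets rank 1.
Treatment values → pooled ranks: 18→11, 31→7, 42→4, 43→1, 11→12
Rank sum = 11 + 7 + 4 + 1 + 12 = 35

35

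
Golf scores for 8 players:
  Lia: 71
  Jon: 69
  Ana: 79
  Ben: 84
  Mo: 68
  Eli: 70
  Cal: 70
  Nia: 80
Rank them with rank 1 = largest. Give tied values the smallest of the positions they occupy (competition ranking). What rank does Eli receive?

5

Sorted (descending): 84, 80, 79, 71, 70, 70, 69, 68
The 2 values of 70 occupy positions 5–6 → each gets rank 5.
Eli has value 70 → rank 5.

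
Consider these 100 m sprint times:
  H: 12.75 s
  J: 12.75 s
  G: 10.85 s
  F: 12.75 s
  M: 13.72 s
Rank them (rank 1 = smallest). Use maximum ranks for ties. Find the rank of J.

Sorted (ascending): 10.85, 12.75, 12.75, 12.75, 13.72
The 3 values of 12.75 occupy positions 2–4 → each gets rank 4.
J has value 12.75 s → rank 4.

4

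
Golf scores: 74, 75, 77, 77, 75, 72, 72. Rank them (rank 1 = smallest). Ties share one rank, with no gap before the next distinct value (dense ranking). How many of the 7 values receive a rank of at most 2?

3

Sorted (ascending): 72, 72, 74, 75, 75, 77, 77
The 2 values of 72 share dense rank 1.
The 2 values of 75 share dense rank 3.
The 2 values of 77 share dense rank 4.
Remaining distinct values take the next consecutive integers.
Ranks ≤ 2: {1, 1, 2} → 3 values.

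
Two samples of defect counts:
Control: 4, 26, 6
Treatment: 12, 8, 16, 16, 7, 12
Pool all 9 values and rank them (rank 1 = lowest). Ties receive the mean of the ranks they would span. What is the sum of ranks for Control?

Sorted (ascending): 4, 6, 7, 8, 12, 12, 16, 16, 26
The 2 values of 12 occupy positions 5–6 → average rank (5+6)/2 = 5.5.
The 2 values of 16 occupy positions 7–8 → average rank (7+8)/2 = 7.5.
Control values → pooled ranks: 4→1, 26→9, 6→2
Rank sum = 1 + 9 + 2 = 12

12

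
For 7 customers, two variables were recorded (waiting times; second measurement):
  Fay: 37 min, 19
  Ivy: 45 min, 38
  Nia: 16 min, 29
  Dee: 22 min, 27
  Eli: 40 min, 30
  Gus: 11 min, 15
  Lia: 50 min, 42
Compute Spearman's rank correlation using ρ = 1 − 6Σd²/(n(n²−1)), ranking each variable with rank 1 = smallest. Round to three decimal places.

Ranks of variable 1: 4, 6, 2, 3, 5, 1, 7
Ranks of variable 2: 2, 6, 4, 3, 5, 1, 7
d = r₁ − r₂: 2, 0, -2, 0, 0, 0, 0
d²: 4, 0, 4, 0, 0, 0, 0; Σd² = 8
ρ = 1 − 6·8/(7·48) = 1 − 48/336 = 0.857

0.857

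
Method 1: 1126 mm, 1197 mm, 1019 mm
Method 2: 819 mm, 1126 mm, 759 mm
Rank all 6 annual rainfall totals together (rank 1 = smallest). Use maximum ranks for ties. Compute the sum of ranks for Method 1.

Sorted (ascending): 759, 819, 1019, 1126, 1126, 1197
The 2 values of 1126 occupy positions 4–5 → each gets rank 5.
Method 1 values → pooled ranks: 1126→5, 1197→6, 1019→3
Rank sum = 5 + 6 + 3 = 14

14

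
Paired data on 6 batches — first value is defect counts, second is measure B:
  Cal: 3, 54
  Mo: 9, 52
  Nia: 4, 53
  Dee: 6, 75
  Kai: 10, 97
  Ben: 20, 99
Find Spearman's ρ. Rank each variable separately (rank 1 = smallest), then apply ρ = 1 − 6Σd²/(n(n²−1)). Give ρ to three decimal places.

Ranks of variable 1: 1, 4, 2, 3, 5, 6
Ranks of variable 2: 3, 1, 2, 4, 5, 6
d = r₁ − r₂: -2, 3, 0, -1, 0, 0
d²: 4, 9, 0, 1, 0, 0; Σd² = 14
ρ = 1 − 6·14/(6·35) = 1 − 84/210 = 0.600

0.600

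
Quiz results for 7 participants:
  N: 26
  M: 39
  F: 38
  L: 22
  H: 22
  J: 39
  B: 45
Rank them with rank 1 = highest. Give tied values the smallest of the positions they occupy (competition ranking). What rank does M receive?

2

Sorted (descending): 45, 39, 39, 38, 26, 22, 22
The 2 values of 39 occupy positions 2–3 → each gets rank 2.
The 2 values of 22 occupy positions 6–7 → each gets rank 6.
M has value 39 → rank 2.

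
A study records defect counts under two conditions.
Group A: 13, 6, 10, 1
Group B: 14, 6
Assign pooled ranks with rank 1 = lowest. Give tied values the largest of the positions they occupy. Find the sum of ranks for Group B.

Sorted (ascending): 1, 6, 6, 10, 13, 14
The 2 values of 6 occupy positions 2–3 → each gets rank 3.
Group B values → pooled ranks: 14→6, 6→3
Rank sum = 6 + 3 = 9

9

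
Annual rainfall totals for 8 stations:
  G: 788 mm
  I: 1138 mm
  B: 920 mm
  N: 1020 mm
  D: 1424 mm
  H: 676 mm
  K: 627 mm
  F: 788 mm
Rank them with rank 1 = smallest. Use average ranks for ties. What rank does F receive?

Sorted (ascending): 627, 676, 788, 788, 920, 1020, 1138, 1424
The 2 values of 788 occupy positions 3–4 → average rank (3+4)/2 = 3.5.
F has value 788 mm → rank 3.5.

3.5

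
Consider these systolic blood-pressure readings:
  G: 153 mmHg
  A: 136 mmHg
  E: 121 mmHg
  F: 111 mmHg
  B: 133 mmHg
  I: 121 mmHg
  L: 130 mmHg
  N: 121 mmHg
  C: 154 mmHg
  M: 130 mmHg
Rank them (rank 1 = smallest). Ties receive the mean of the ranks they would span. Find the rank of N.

Sorted (ascending): 111, 121, 121, 121, 130, 130, 133, 136, 153, 154
The 3 values of 121 occupy positions 2–4 → average rank 3.
The 2 values of 130 occupy positions 5–6 → average rank (5+6)/2 = 5.5.
N has value 121 mmHg → rank 3.

3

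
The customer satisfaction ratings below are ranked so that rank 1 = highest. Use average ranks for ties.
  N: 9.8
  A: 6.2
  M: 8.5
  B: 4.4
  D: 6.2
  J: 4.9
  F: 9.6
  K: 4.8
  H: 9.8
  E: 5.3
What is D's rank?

5.5

Sorted (descending): 9.8, 9.8, 9.6, 8.5, 6.2, 6.2, 5.3, 4.9, 4.8, 4.4
The 2 values of 9.8 occupy positions 1–2 → average rank (1+2)/2 = 1.5.
The 2 values of 6.2 occupy positions 5–6 → average rank (5+6)/2 = 5.5.
D has value 6.2 → rank 5.5.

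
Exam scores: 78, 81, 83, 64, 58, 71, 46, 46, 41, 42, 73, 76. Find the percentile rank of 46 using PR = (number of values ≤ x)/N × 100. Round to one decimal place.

N = 12.
Strictly below 46: 2. Equal to 46: 2.
PR = 4/12 × 100 = 33.3

33.3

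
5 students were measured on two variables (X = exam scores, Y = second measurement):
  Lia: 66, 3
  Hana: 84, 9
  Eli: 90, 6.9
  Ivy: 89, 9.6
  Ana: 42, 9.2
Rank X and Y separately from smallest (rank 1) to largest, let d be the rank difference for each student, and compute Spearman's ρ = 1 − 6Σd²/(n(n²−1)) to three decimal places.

0.000

Ranks of variable 1: 2, 3, 5, 4, 1
Ranks of variable 2: 1, 3, 2, 5, 4
d = r₁ − r₂: 1, 0, 3, -1, -3
d²: 1, 0, 9, 1, 9; Σd² = 20
ρ = 1 − 6·20/(5·24) = 1 − 120/120 = 0.000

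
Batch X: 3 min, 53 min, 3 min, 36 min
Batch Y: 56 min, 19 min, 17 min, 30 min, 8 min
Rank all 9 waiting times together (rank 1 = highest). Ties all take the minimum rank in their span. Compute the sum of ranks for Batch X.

Sorted (descending): 56, 53, 36, 30, 19, 17, 8, 3, 3
The 2 values of 3 occupy positions 8–9 → each gets rank 8.
Batch X values → pooled ranks: 3→8, 53→2, 3→8, 36→3
Rank sum = 8 + 2 + 8 + 3 = 21

21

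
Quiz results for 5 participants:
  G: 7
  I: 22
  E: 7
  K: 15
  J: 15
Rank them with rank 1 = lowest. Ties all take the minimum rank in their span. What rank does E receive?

1

Sorted (ascending): 7, 7, 15, 15, 22
The 2 values of 7 occupy positions 1–2 → each gets rank 1.
The 2 values of 15 occupy positions 3–4 → each gets rank 3.
E has value 7 → rank 1.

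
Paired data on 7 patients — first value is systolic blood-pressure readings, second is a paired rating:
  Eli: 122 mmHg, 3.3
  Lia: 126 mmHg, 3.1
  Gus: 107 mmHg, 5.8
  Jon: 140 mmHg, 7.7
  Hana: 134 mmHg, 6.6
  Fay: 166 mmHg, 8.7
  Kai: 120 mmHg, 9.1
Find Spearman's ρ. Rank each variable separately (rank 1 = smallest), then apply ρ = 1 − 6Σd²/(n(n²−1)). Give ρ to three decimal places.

0.250

Ranks of variable 1: 3, 4, 1, 6, 5, 7, 2
Ranks of variable 2: 2, 1, 3, 5, 4, 6, 7
d = r₁ − r₂: 1, 3, -2, 1, 1, 1, -5
d²: 1, 9, 4, 1, 1, 1, 25; Σd² = 42
ρ = 1 − 6·42/(7·48) = 1 − 252/336 = 0.250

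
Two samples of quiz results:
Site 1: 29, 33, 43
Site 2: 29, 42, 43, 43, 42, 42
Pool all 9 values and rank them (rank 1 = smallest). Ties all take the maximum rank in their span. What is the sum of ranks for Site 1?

14

Sorted (ascending): 29, 29, 33, 42, 42, 42, 43, 43, 43
The 2 values of 29 occupy positions 1–2 → each gets rank 2.
The 3 values of 42 occupy positions 4–6 → each gets rank 6.
The 3 values of 43 occupy positions 7–9 → each gets rank 9.
Site 1 values → pooled ranks: 29→2, 33→3, 43→9
Rank sum = 2 + 3 + 9 = 14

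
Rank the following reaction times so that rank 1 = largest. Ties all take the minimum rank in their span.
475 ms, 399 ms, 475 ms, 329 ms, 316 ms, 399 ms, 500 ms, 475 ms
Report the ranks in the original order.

2, 5, 2, 7, 8, 5, 1, 2

Sorted (descending): 500, 475, 475, 475, 399, 399, 329, 316
The 3 values of 475 occupy positions 2–4 → each gets rank 2.
The 2 values of 399 occupy positions 5–6 → each gets rank 5.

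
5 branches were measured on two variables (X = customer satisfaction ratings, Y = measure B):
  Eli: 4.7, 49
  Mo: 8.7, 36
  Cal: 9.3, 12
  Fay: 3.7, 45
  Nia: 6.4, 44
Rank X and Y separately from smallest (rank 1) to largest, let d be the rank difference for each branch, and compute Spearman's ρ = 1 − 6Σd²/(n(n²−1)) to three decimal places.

Ranks of variable 1: 2, 4, 5, 1, 3
Ranks of variable 2: 5, 2, 1, 4, 3
d = r₁ − r₂: -3, 2, 4, -3, 0
d²: 9, 4, 16, 9, 0; Σd² = 38
ρ = 1 − 6·38/(5·24) = 1 − 228/120 = -0.900

-0.900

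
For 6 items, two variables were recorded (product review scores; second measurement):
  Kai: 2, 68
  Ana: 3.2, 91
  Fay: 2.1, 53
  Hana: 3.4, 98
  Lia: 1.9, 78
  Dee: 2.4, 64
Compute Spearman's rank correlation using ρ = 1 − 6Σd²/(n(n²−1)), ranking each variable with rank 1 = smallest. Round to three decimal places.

Ranks of variable 1: 2, 5, 3, 6, 1, 4
Ranks of variable 2: 3, 5, 1, 6, 4, 2
d = r₁ − r₂: -1, 0, 2, 0, -3, 2
d²: 1, 0, 4, 0, 9, 4; Σd² = 18
ρ = 1 − 6·18/(6·35) = 1 − 108/210 = 0.486

0.486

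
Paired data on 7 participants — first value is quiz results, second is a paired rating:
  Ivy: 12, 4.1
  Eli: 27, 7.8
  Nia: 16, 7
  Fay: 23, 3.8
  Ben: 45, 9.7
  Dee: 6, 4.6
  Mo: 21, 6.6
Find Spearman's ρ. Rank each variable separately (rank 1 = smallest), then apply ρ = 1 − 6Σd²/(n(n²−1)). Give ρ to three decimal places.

Ranks of variable 1: 2, 6, 3, 5, 7, 1, 4
Ranks of variable 2: 2, 6, 5, 1, 7, 3, 4
d = r₁ − r₂: 0, 0, -2, 4, 0, -2, 0
d²: 0, 0, 4, 16, 0, 4, 0; Σd² = 24
ρ = 1 − 6·24/(7·48) = 1 − 144/336 = 0.571

0.571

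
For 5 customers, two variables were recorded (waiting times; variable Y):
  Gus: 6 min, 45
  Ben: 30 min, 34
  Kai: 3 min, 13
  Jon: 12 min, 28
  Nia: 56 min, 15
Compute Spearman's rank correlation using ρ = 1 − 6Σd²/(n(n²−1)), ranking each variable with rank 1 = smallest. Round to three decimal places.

Ranks of variable 1: 2, 4, 1, 3, 5
Ranks of variable 2: 5, 4, 1, 3, 2
d = r₁ − r₂: -3, 0, 0, 0, 3
d²: 9, 0, 0, 0, 9; Σd² = 18
ρ = 1 − 6·18/(5·24) = 1 − 108/120 = 0.100

0.100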